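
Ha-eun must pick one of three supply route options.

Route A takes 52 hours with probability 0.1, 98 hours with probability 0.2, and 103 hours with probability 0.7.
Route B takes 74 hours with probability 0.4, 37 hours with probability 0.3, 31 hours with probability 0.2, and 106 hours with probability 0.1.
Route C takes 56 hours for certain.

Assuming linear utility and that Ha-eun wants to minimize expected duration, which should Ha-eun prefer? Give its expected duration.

Route A = 0.1 × 52 + 0.2 × 98 + 0.7 × 103 = 5.2 + 19.6 + 72.1 = 96.9
Route B = 0.4 × 74 + 0.3 × 37 + 0.2 × 31 + 0.1 × 106 = 29.6 + 11.1 + 6.2 + 10.6 = 57.5
Route C: 56 (certain)

Route C (56 hours)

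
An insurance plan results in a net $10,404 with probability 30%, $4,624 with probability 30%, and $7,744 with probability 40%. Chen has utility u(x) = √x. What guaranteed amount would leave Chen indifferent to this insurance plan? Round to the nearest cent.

E[u] = 0.3·√10404 + 0.3·√4624 + 0.4·√7744 = 0.3·102 + 0.3·68 + 0.4·88 = 86.2
CE = (86.2)² = 7430.44

$7,430.44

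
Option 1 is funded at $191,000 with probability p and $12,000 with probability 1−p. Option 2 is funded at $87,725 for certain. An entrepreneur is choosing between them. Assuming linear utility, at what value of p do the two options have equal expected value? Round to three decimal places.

p = 0.423

p·191000 + (1−p)·12000 = 87725
179000p + 12000 = 87725
p = (87725 − 12000) / 179000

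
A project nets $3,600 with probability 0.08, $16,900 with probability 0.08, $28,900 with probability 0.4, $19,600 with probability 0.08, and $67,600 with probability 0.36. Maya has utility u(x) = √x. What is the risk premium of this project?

E[u] = 0.08·√3600 + 0.08·√16900 + 0.4·√28900 + 0.08·√19600 + 0.36·√67600 = 0.08·60 + 0.08·130 + 0.4·170 + 0.08·140 + 0.36·260 = 188
CE = (188)² = 35344
Risk premium = EV − CE = 39104 − 35344 = 3760

$3,760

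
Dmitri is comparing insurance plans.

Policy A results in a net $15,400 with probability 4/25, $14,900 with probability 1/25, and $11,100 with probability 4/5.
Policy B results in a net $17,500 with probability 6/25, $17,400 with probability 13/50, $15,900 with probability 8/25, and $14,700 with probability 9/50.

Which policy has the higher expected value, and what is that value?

Policy A = 4/25 × 15400 + 1/25 × 14900 + 4/5 × 11100 = 2464 + 596 + 8880 = 11940
Policy B = 6/25 × 17500 + 13/50 × 17400 + 8/25 × 15900 + 9/50 × 14700 = 4200 + 4524 + 5088 + 2646 = 16458

Policy B ($16,458)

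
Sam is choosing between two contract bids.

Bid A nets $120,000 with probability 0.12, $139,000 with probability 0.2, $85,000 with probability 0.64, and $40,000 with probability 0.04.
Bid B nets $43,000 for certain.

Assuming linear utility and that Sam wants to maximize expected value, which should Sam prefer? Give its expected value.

Bid A = 0.12 × 120000 + 0.2 × 139000 + 0.64 × 85000 + 0.04 × 40000 = 14400 + 27800 + 54400 + 1600 = 98200
Bid B: 43000 (certain)

Bid A ($98,200)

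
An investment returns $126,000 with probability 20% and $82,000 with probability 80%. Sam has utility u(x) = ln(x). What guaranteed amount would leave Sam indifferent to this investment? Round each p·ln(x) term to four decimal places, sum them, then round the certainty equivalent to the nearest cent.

E[u] = 0.2·ln(126000) + 0.8·ln(82000) = 2.3488 + 9.0516 = 11.4004
CE = e^11.4004 ≈ 89357.46

$89,357.46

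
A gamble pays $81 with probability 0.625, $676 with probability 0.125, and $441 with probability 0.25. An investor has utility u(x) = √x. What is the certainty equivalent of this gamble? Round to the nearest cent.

E[u] = 0.625·√81 + 0.125·√676 + 0.25·√441 = 0.625·9 + 0.125·26 + 0.25·21 = 14.125
CE = (14.125)² = 199.515625

$199.52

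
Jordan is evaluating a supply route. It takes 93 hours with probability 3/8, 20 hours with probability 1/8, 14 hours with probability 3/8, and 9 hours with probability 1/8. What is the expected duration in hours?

EV = 3/8 × 93 + 1/8 × 20 + 3/8 × 14 + 1/8 × 9 = 34.875 + 2.5 + 5.25 + 1.125 = 43.75

43.75 hours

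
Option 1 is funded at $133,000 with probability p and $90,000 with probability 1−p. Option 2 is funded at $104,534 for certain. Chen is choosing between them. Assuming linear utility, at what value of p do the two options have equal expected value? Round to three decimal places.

p = 0.338

p·133000 + (1−p)·90000 = 104534
43000p + 90000 = 104534
p = (104534 − 90000) / 43000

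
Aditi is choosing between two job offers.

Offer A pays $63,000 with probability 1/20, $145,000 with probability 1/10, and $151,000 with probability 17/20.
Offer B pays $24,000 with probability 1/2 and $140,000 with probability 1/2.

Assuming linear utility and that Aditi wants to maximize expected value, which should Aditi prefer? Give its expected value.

Offer A = 1/20 × 63000 + 1/10 × 145000 + 17/20 × 151000 = 3150 + 14500 + 128350 = 146000
Offer B = 1/2 × 24000 + 1/2 × 140000 = 12000 + 70000 = 82000

Offer A ($146,000)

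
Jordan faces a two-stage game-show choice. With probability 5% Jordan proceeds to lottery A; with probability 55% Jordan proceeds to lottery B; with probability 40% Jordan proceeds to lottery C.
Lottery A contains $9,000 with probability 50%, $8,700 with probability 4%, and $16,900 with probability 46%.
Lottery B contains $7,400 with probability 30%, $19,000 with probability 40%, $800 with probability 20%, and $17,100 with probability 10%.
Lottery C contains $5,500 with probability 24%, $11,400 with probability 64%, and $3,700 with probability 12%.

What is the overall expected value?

$10,684.60

EV(A) = 0.5 × 9000 + 0.04 × 8700 + 0.46 × 16900 = 4500 + 348 + 7774 = 12622
EV(B) = 0.3 × 7400 + 0.4 × 19000 + 0.2 × 800 + 0.1 × 17100 = 2220 + 7600 + 160 + 1710 = 11690
EV(C) = 0.24 × 5500 + 0.64 × 11400 + 0.12 × 3700 = 1320 + 7296 + 444 = 9060
Overall = 0.05 × 12622 + 0.55 × 11690 + 0.4 × 9060 = 631.1 + 6429.5 + 3624 = 10684.6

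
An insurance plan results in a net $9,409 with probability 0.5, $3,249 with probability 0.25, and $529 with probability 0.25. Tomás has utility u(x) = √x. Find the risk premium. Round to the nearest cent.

E[u] = 0.5·√9409 + 0.25·√3249 + 0.25·√529 = 0.5·97 + 0.25·57 + 0.25·23 = 68.5
CE = (68.5)² = 4692.25
Risk premium = EV − CE = 5649 − 4692.25 = 956.75

$956.75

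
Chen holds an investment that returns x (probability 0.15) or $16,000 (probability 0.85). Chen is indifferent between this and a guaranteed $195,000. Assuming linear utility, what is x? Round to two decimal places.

x = $1,209,333.33

0.15·x + 0.85·16000 = 195000
0.15·x = 195000 − 13600 = 181400
x = 181400 / 0.15 = 1209333.3333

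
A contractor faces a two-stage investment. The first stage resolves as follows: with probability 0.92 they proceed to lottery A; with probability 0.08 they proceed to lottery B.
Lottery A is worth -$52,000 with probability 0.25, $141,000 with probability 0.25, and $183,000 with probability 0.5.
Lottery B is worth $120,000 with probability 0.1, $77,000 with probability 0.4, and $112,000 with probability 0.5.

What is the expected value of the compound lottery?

$112,554

EV(A) = 0.25 × (-52000) + 0.25 × 141000 + 0.5 × 183000 = -13000 + 35250 + 91500 = 113750
EV(B) = 0.1 × 120000 + 0.4 × 77000 + 0.5 × 112000 = 12000 + 30800 + 56000 = 98800
Overall = 0.92 × 113750 + 0.08 × 98800 = 104650 + 7904 = 112554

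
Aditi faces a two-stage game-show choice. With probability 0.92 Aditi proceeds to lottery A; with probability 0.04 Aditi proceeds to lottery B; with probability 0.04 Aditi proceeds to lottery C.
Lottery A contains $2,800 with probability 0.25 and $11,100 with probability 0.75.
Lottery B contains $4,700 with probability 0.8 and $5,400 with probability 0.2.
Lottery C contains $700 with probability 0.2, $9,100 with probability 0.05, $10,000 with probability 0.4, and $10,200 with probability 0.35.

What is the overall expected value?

EV(A) = 0.25 × 2800 + 0.75 × 11100 = 700 + 8325 = 9025
EV(B) = 0.8 × 4700 + 0.2 × 5400 = 3760 + 1080 = 4840
EV(C) = 0.2 × 700 + 0.05 × 9100 + 0.4 × 10000 + 0.35 × 10200 = 140 + 455 + 4000 + 3570 = 8165
Overall = 0.92 × 9025 + 0.04 × 4840 + 0.04 × 8165 = 8303 + 193.6 + 326.6 = 8823.2

$8,823.20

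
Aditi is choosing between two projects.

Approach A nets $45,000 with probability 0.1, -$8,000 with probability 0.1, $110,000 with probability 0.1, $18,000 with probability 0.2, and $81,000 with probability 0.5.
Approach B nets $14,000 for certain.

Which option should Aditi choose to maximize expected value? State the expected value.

Approach A = 0.1 × 45000 + 0.1 × (-8000) + 0.1 × 110000 + 0.2 × 18000 + 0.5 × 81000 = 4500 − 800 + 11000 + 3600 + 40500 = 58800
Approach B: 14000 (certain)

Approach A ($58,800)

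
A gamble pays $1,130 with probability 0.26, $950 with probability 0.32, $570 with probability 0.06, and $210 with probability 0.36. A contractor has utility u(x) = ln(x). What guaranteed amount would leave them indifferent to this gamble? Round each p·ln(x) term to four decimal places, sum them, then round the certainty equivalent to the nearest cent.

E[u] = 0.26·ln(1130) + 0.32·ln(950) + 0.06·ln(570) + 0.36·ln(210) = 1.8278 + 2.1941 + 0.3807 + 1.9250 = 6.3276
CE = e^6.3276 ≈ 559.81

$559.81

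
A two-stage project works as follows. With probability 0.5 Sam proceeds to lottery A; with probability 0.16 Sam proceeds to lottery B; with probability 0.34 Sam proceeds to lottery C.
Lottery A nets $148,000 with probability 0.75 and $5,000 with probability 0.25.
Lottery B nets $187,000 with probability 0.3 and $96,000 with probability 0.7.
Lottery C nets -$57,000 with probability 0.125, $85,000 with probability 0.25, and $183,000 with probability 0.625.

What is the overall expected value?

$119,543

EV(A) = 0.75 × 148000 + 0.25 × 5000 = 111000 + 1250 = 112250
EV(B) = 0.3 × 187000 + 0.7 × 96000 = 56100 + 67200 = 123300
EV(C) = 0.125 × (-57000) + 0.25 × 85000 + 0.625 × 183000 = -7125 + 21250 + 114375 = 128500
Overall = 0.5 × 112250 + 0.16 × 123300 + 0.34 × 128500 = 56125 + 19728 + 43690 = 119543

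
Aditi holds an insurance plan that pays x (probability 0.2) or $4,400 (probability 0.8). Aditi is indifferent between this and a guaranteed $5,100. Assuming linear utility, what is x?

x = $7,900

0.2·x + 0.8·4400 = 5100
0.2·x = 5100 − 3520 = 1580
x = 1580 / 0.2 = 7900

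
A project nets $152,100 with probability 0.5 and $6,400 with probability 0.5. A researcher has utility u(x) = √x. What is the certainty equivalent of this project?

$55,225

E[u] = 0.5·√152100 + 0.5·√6400 = 0.5·390 + 0.5·80 = 235
CE = (235)² = 55225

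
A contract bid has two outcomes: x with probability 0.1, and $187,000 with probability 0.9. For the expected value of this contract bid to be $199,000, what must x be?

0.1·x + 0.9·187000 = 199000
0.1·x = 199000 − 168300 = 30700
x = 30700 / 0.1 = 307000

x = $307,000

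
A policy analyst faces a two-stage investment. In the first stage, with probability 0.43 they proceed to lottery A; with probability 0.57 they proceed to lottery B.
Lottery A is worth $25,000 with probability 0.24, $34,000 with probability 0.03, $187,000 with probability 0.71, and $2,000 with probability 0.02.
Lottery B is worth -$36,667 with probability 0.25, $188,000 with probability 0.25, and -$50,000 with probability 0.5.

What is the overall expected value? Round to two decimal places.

$67,441.85

EV(A) = 0.24 × 25000 + 0.03 × 34000 + 0.71 × 187000 + 0.02 × 2000 = 6000 + 1020 + 132770 + 40 = 139830
EV(B) = 0.25 × (-36667) + 0.25 × 188000 + 0.5 × (-50000) = -9166.75 + 47000 − 25000 = 12833.25
Overall = 0.43 × 139830 + 0.57 × 12833.25 = 60126.9 + 7314.9525 = 67441.8525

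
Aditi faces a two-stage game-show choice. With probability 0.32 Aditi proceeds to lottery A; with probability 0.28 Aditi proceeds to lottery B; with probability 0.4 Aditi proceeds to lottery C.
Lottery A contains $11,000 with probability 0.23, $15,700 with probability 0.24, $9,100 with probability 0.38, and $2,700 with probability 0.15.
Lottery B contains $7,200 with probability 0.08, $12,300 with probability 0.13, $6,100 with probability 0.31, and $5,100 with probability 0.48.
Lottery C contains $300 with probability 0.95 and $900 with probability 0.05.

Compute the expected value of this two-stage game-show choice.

$5,207.44

EV(A) = 0.23 × 11000 + 0.24 × 15700 + 0.38 × 9100 + 0.15 × 2700 = 2530 + 3768 + 3458 + 405 = 10161
EV(B) = 0.08 × 7200 + 0.13 × 12300 + 0.31 × 6100 + 0.48 × 5100 = 576 + 1599 + 1891 + 2448 = 6514
EV(C) = 0.95 × 300 + 0.05 × 900 = 285 + 45 = 330
Overall = 0.32 × 10161 + 0.28 × 6514 + 0.4 × 330 = 3251.52 + 1823.92 + 132 = 5207.44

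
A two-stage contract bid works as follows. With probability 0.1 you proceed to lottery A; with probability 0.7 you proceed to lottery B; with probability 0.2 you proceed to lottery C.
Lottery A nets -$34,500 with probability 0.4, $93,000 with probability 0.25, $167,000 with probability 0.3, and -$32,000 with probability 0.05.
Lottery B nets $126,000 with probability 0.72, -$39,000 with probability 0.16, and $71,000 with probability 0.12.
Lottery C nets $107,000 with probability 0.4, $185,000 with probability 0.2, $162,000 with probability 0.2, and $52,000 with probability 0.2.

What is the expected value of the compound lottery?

EV(A) = 0.4 × (-34500) + 0.25 × 93000 + 0.3 × 167000 + 0.05 × (-32000) = -13800 + 23250 + 50100 − 1600 = 57950
EV(B) = 0.72 × 126000 + 0.16 × (-39000) + 0.12 × 71000 = 90720 − 6240 + 8520 = 93000
EV(C) = 0.4 × 107000 + 0.2 × 185000 + 0.2 × 162000 + 0.2 × 52000 = 42800 + 37000 + 32400 + 10400 = 122600
Overall = 0.1 × 57950 + 0.7 × 93000 + 0.2 × 122600 = 5795 + 65100 + 24520 = 95415

$95,415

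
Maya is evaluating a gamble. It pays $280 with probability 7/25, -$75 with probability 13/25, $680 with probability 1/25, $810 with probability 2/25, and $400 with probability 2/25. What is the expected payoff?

$163.40

EV = 7/25 × 280 + 13/25 × (-75) + 1/25 × 680 + 2/25 × 810 + 2/25 × 400 = 78.4 − 39 + 27.2 + 64.8 + 32 = 163.4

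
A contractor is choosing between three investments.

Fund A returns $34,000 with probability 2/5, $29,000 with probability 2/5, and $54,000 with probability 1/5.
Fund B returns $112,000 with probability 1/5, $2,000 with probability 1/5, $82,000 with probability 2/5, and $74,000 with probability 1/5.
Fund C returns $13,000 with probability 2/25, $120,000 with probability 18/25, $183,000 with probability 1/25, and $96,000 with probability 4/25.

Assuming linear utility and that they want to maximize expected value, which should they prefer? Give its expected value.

Fund C ($110,120)

Fund A = 2/5 × 34000 + 2/5 × 29000 + 1/5 × 54000 = 13600 + 11600 + 10800 = 36000
Fund B = 1/5 × 112000 + 1/5 × 2000 + 2/5 × 82000 + 1/5 × 74000 = 22400 + 400 + 32800 + 14800 = 70400
Fund C = 2/25 × 13000 + 18/25 × 120000 + 1/25 × 183000 + 4/25 × 96000 = 1040 + 86400 + 7320 + 15360 = 110120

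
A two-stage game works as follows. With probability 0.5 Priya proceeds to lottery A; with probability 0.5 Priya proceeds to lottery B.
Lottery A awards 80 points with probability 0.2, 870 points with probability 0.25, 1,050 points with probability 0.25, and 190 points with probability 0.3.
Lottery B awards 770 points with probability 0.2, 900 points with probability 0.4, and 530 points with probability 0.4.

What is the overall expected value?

639.5 points

EV(A) = 0.2 × 80 + 0.25 × 870 + 0.25 × 1050 + 0.3 × 190 = 16 + 217.5 + 262.5 + 57 = 553
EV(B) = 0.2 × 770 + 0.4 × 900 + 0.4 × 530 = 154 + 360 + 212 = 726
Overall = 0.5 × 553 + 0.5 × 726 = 276.5 + 363 = 639.5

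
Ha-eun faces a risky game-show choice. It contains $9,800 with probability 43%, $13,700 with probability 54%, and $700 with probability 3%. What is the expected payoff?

EV = 0.43 × 9800 + 0.54 × 13700 + 0.03 × 700 = 4214 + 7398 + 21 = 11633

$11,633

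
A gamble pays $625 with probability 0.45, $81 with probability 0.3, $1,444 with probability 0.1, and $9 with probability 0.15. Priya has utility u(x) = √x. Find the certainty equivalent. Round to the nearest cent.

$331.24

E[u] = 0.45·√625 + 0.3·√81 + 0.1·√1444 + 0.15·√9 = 0.45·25 + 0.3·9 + 0.1·38 + 0.15·3 = 18.2
CE = (18.2)² = 331.24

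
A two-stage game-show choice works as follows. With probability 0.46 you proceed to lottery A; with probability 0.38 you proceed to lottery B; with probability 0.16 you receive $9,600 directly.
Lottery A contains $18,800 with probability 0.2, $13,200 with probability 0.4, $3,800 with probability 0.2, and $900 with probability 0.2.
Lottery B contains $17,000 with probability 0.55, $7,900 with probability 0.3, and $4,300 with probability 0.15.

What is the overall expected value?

EV(A) = 0.2 × 18800 + 0.4 × 13200 + 0.2 × 3800 + 0.2 × 900 = 3760 + 5280 + 760 + 180 = 9980
EV(B) = 0.55 × 17000 + 0.3 × 7900 + 0.15 × 4300 = 9350 + 2370 + 645 = 12365
Branch C: 9600 (certain)
Overall = 0.46 × 9980 + 0.38 × 12365 + 0.16 × 9600 = 4590.8 + 4698.7 + 1536 = 10825.5

$10,825.50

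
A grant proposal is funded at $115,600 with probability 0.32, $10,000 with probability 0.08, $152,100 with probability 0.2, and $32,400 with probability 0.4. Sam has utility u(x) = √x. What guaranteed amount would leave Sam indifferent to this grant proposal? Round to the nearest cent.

$71,182.24

E[u] = 0.32·√115600 + 0.08·√10000 + 0.2·√152100 + 0.4·√32400 = 0.32·340 + 0.08·100 + 0.2·390 + 0.4·180 = 266.8
CE = (266.8)² = 71182.24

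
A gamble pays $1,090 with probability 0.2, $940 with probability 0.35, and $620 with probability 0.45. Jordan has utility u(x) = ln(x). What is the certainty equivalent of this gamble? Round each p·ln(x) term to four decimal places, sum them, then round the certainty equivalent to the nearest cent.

E[u] = 0.2·ln(1090) + 0.35·ln(940) + 0.45·ln(620) = 1.3988 + 2.3961 + 2.8934 = 6.6883
CE = e^6.6883 ≈ 802.96

$802.96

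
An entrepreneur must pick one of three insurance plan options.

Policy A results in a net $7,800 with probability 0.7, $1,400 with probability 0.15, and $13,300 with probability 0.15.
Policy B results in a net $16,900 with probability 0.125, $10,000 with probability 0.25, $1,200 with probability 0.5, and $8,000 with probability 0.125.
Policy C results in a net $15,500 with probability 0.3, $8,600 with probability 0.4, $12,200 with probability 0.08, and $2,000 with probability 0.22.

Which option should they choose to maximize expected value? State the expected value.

Policy C ($9,506)

Policy A = 0.7 × 7800 + 0.15 × 1400 + 0.15 × 13300 = 5460 + 210 + 1995 = 7665
Policy B = 0.125 × 16900 + 0.25 × 10000 + 0.5 × 1200 + 0.125 × 8000 = 2112.5 + 2500 + 600 + 1000 = 6212.5
Policy C = 0.3 × 15500 + 0.4 × 8600 + 0.08 × 12200 + 0.22 × 2000 = 4650 + 3440 + 976 + 440 = 9506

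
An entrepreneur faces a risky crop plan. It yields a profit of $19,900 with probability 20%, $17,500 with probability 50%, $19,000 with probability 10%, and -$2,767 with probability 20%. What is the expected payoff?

EV = 0.2 × 19900 + 0.5 × 17500 + 0.1 × 19000 + 0.2 × (-2767) = 3980 + 8750 + 1900 − 553.4 = 14076.6

$14,076.60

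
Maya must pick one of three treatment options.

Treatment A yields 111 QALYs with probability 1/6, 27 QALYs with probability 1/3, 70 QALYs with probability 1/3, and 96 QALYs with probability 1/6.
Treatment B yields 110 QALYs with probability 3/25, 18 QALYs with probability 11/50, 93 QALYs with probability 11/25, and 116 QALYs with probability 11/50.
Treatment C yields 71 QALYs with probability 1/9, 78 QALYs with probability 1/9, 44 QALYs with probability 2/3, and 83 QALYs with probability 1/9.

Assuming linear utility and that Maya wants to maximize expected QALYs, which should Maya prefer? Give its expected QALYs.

Treatment B (83.6 QALYs)

Treatment A = 1/6 × 111 + 1/3 × 27 + 1/3 × 70 + 1/6 × 96 = 18.5 + 9 + 23.3333 + 16 = 66.8333
Treatment B = 3/25 × 110 + 11/50 × 18 + 11/25 × 93 + 11/50 × 116 = 13.2 + 3.96 + 40.92 + 25.52 = 83.6
Treatment C = 1/9 × 71 + 1/9 × 78 + 2/3 × 44 + 1/9 × 83 = 7.8889 + 8.6667 + 29.3333 + 9.2222 = 55.1111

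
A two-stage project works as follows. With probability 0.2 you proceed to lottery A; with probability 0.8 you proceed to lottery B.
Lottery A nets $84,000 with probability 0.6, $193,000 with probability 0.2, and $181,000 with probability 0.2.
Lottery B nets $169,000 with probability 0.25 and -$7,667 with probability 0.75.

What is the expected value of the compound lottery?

EV(A) = 0.6 × 84000 + 0.2 × 193000 + 0.2 × 181000 = 50400 + 38600 + 36200 = 125200
EV(B) = 0.25 × 169000 + 0.75 × (-7667) = 42250 − 5750.25 = 36499.75
Overall = 0.2 × 125200 + 0.8 × 36499.75 = 25040 + 29199.8 = 54239.8

$54,239.80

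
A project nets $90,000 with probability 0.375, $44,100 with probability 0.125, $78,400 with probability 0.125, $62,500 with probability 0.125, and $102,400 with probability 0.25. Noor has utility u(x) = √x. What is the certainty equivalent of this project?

$81,225

E[u] = 0.375·√90000 + 0.125·√44100 + 0.125·√78400 + 0.125·√62500 + 0.25·√102400 = 0.375·300 + 0.125·210 + 0.125·280 + 0.125·250 + 0.25·320 = 285
CE = (285)² = 81225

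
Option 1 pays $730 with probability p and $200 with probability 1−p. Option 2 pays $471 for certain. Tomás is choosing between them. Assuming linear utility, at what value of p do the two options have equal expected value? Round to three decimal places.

p = 0.511

p·730 + (1−p)·200 = 471
530p + 200 = 471
p = (471 − 200) / 530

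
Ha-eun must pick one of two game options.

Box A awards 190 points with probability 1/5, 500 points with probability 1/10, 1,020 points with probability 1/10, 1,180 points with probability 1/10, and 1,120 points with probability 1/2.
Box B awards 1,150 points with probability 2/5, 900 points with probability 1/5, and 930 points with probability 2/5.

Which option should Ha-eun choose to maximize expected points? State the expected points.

Box A = 1/5 × 190 + 1/10 × 500 + 1/10 × 1020 + 1/10 × 1180 + 1/2 × 1120 = 38 + 50 + 102 + 118 + 560 = 868
Box B = 2/5 × 1150 + 1/5 × 900 + 2/5 × 930 = 460 + 180 + 372 = 1012

Box B (1,012 points)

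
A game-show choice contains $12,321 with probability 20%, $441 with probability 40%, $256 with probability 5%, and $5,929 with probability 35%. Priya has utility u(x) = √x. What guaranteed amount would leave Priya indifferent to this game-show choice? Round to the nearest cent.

E[u] = 0.2·√12321 + 0.4·√441 + 0.05·√256 + 0.35·√5929 = 0.2·111 + 0.4·21 + 0.05·16 + 0.35·77 = 58.35
CE = (58.35)² = 3404.7225

$3,404.72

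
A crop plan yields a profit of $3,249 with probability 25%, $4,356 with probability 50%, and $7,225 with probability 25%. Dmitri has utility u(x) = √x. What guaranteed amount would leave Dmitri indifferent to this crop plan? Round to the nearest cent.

E[u] = 0.25·√3249 + 0.5·√4356 + 0.25·√7225 = 0.25·57 + 0.5·66 + 0.25·85 = 68.5
CE = (68.5)² = 4692.25

$4,692.25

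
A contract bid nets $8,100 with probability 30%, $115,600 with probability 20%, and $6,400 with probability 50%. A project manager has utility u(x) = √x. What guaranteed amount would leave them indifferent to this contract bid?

$18,225

E[u] = 0.3·√8100 + 0.2·√115600 + 0.5·√6400 = 0.3·90 + 0.2·340 + 0.5·80 = 135
CE = (135)² = 18225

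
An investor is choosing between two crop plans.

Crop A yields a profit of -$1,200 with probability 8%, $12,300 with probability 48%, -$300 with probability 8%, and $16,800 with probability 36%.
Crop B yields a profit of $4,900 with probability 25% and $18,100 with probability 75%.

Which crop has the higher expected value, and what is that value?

Crop B ($14,800)

Crop A = 0.08 × (-1200) + 0.48 × 12300 + 0.08 × (-300) + 0.36 × 16800 = -96 + 5904 − 24 + 6048 = 11832
Crop B = 0.25 × 4900 + 0.75 × 18100 = 1225 + 13575 = 14800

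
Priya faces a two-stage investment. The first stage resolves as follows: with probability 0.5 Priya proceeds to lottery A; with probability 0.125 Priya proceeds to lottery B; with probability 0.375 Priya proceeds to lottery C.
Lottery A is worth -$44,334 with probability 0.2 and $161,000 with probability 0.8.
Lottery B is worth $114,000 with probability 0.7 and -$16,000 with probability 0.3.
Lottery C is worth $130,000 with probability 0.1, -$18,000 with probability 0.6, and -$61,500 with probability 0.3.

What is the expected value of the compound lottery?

EV(A) = 0.2 × (-44334) + 0.8 × 161000 = -8866.8 + 128800 = 119933.2
EV(B) = 0.7 × 114000 + 0.3 × (-16000) = 79800 − 4800 = 75000
EV(C) = 0.1 × 130000 + 0.6 × (-18000) + 0.3 × (-61500) = 13000 − 10800 − 18450 = -16250
Overall = 0.5 × 119933.2 + 0.125 × 75000 + 0.375 × (-16250) = 59966.6 + 9375 − 6093.75 = 63247.85

$63,247.85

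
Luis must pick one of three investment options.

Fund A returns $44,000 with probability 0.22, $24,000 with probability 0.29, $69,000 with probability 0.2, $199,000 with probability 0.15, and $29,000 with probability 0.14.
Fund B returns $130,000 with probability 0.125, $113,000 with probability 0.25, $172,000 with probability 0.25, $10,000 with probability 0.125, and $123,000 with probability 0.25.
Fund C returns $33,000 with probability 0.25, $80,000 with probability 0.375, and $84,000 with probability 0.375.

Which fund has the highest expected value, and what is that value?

Fund A = 0.22 × 44000 + 0.29 × 24000 + 0.2 × 69000 + 0.15 × 199000 + 0.14 × 29000 = 9680 + 6960 + 13800 + 29850 + 4060 = 64350
Fund B = 0.125 × 130000 + 0.25 × 113000 + 0.25 × 172000 + 0.125 × 10000 + 0.25 × 123000 = 16250 + 28250 + 43000 + 1250 + 30750 = 119500
Fund C = 0.25 × 33000 + 0.375 × 80000 + 0.375 × 84000 = 8250 + 30000 + 31500 = 69750

Fund B ($119,500)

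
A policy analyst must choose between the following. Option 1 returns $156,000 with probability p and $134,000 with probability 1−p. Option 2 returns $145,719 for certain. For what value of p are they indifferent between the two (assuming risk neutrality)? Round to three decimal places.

p·156000 + (1−p)·134000 = 145719
22000p + 134000 = 145719
p = (145719 − 134000) / 22000

p = 0.533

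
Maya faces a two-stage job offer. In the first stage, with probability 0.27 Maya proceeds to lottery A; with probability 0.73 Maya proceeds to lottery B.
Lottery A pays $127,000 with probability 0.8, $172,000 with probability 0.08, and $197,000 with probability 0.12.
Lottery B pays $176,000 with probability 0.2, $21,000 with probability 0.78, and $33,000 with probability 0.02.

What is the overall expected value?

EV(A) = 0.8 × 127000 + 0.08 × 172000 + 0.12 × 197000 = 101600 + 13760 + 23640 = 139000
EV(B) = 0.2 × 176000 + 0.78 × 21000 + 0.02 × 33000 = 35200 + 16380 + 660 = 52240
Overall = 0.27 × 139000 + 0.73 × 52240 = 37530 + 38135.2 = 75665.2

$75,665.20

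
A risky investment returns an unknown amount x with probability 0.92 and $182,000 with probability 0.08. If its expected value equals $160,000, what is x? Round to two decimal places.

x = $158,086.96

0.92·x + 0.08·182000 = 160000
0.92·x = 160000 − 14560 = 145440
x = 145440 / 0.92 = 158086.9565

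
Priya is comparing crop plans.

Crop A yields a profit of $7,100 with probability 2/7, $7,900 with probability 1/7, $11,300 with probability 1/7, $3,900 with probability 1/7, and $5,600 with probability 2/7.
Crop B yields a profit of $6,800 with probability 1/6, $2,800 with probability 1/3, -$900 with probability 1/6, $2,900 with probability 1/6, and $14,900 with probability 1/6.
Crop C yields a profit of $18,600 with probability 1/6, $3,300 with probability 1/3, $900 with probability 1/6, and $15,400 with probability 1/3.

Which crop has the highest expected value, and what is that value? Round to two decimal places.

Crop C ($9,483.33)

Crop A = 2/7 × 7100 + 1/7 × 7900 + 1/7 × 11300 + 1/7 × 3900 + 2/7 × 5600 = 2028.5714 + 1128.5714 + 1614.2857 + 557.1429 + 1600 = 6928.5714
Crop B = 1/6 × 6800 + 1/3 × 2800 + 1/6 × (-900) + 1/6 × 2900 + 1/6 × 14900 = 1133.3333 + 933.3333 − 150 + 483.3333 + 2483.3333 = 4883.3333
Crop C = 1/6 × 18600 + 1/3 × 3300 + 1/6 × 900 + 1/3 × 15400 = 3100 + 1100 + 150 + 5133.3333 = 9483.3333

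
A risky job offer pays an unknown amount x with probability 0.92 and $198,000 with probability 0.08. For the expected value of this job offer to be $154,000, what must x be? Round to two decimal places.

x = $150,173.91

0.92·x + 0.08·198000 = 154000
0.92·x = 154000 − 15840 = 138160
x = 138160 / 0.92 = 150173.9130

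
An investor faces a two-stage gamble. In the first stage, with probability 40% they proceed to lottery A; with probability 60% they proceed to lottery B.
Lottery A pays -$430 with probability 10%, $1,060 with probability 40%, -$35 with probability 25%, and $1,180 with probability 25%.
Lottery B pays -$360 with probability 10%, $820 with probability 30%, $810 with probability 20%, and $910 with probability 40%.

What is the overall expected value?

$708.50

EV(A) = 0.1 × (-430) + 0.4 × 1060 + 0.25 × (-35) + 0.25 × 1180 = -43 + 424 − 8.75 + 295 = 667.25
EV(B) = 0.1 × (-360) + 0.3 × 820 + 0.2 × 810 + 0.4 × 910 = -36 + 246 + 162 + 364 = 736
Overall = 0.4 × 667.25 + 0.6 × 736 = 266.9 + 441.6 = 708.5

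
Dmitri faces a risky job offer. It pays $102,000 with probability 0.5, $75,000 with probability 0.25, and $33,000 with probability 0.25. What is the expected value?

EV = 0.5 × 102000 + 0.25 × 75000 + 0.25 × 33000 = 51000 + 18750 + 8250 = 78000

$78,000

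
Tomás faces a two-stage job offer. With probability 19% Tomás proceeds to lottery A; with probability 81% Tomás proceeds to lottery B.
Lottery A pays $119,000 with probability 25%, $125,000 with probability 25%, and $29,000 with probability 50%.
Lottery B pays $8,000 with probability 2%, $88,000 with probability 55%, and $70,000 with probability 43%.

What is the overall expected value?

$78,059.60

EV(A) = 0.25 × 119000 + 0.25 × 125000 + 0.5 × 29000 = 29750 + 31250 + 14500 = 75500
EV(B) = 0.02 × 8000 + 0.55 × 88000 + 0.43 × 70000 = 160 + 48400 + 30100 = 78660
Overall = 0.19 × 75500 + 0.81 × 78660 = 14345 + 63714.6 = 78059.6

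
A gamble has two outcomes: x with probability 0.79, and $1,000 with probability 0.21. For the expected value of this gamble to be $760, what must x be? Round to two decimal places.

x = $696.20

0.79·x + 0.21·1000 = 760
0.79·x = 760 − 210 = 550
x = 550 / 0.79 = 696.2025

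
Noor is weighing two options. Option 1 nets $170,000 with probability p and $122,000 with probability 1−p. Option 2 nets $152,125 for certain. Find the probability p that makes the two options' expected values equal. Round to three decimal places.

p = 0.628

p·170000 + (1−p)·122000 = 152125
48000p + 122000 = 152125
p = (152125 − 122000) / 48000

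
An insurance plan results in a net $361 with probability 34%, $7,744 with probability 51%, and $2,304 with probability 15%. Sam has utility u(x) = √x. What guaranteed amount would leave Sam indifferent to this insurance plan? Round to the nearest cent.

$3,426.93

E[u] = 0.34·√361 + 0.51·√7744 + 0.15·√2304 = 0.34·19 + 0.51·88 + 0.15·48 = 58.54
CE = (58.54)² = 3426.9316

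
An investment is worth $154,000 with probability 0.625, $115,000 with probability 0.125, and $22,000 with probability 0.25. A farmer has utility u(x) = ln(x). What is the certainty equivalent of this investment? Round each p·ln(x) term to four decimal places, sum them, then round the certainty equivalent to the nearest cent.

E[u] = 0.625·ln(154000) + 0.125·ln(115000) + 0.25·ln(22000) = 7.4654 + 1.4566 + 2.4997 = 11.4217
CE = e^11.4217 ≈ 91281.19

$91,281.19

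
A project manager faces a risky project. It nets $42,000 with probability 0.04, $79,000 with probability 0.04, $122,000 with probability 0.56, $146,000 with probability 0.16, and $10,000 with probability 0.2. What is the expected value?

EV = 0.04 × 42000 + 0.04 × 79000 + 0.56 × 122000 + 0.16 × 146000 + 0.2 × 10000 = 1680 + 3160 + 68320 + 23360 + 2000 = 98520

$98,520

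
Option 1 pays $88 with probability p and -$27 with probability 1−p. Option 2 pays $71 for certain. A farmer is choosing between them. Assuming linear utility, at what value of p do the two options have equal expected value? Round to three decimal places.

p = 0.852

p·88 + (1−p)·(-27) = 71
115p − 27 = 71
p = (71 + 27) / 115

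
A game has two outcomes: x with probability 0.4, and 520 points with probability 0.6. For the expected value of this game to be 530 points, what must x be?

x = 545 points

0.4·x + 0.6·520 = 530
0.4·x = 530 − 312 = 218
x = 218 / 0.4 = 545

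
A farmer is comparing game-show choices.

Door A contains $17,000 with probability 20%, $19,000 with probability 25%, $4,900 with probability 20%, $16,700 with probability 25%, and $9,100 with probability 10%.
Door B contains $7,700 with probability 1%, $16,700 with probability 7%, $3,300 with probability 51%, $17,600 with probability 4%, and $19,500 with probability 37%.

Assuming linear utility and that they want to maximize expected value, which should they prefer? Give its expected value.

Door A ($14,215)

Door A = 0.2 × 17000 + 0.25 × 19000 + 0.2 × 4900 + 0.25 × 16700 + 0.1 × 9100 = 3400 + 4750 + 980 + 4175 + 910 = 14215
Door B = 0.01 × 7700 + 0.07 × 16700 + 0.51 × 3300 + 0.04 × 17600 + 0.37 × 19500 = 77 + 1169 + 1683 + 704 + 7215 = 10848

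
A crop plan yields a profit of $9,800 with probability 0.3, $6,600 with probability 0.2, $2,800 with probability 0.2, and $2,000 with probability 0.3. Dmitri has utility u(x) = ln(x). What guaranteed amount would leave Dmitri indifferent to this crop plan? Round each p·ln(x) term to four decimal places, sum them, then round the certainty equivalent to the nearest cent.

E[u] = 0.3·ln(9800) + 0.2·ln(6600) + 0.2·ln(2800) + 0.3·ln(2000) = 2.7570 + 1.7590 + 1.5875 + 2.2803 = 8.3838
CE = e^8.3838 ≈ 4375.60

$4,375.60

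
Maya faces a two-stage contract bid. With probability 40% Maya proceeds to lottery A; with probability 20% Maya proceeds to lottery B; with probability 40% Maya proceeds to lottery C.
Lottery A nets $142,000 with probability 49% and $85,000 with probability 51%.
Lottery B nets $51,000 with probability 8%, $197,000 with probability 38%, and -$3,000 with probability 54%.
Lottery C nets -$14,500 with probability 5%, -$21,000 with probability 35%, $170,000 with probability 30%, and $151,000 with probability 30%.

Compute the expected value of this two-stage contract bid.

$95,926

EV(A) = 0.49 × 142000 + 0.51 × 85000 = 69580 + 43350 = 112930
EV(B) = 0.08 × 51000 + 0.38 × 197000 + 0.54 × (-3000) = 4080 + 74860 − 1620 = 77320
EV(C) = 0.05 × (-14500) + 0.35 × (-21000) + 0.3 × 170000 + 0.3 × 151000 = -725 − 7350 + 51000 + 45300 = 88225
Overall = 0.4 × 112930 + 0.2 × 77320 + 0.4 × 88225 = 45172 + 15464 + 35290 = 95926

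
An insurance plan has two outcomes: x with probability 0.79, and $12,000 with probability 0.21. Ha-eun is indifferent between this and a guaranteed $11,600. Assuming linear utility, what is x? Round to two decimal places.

x = $11,493.67

0.79·x + 0.21·12000 = 11600
0.79·x = 11600 − 2520 = 9080
x = 9080 / 0.79 = 11493.6709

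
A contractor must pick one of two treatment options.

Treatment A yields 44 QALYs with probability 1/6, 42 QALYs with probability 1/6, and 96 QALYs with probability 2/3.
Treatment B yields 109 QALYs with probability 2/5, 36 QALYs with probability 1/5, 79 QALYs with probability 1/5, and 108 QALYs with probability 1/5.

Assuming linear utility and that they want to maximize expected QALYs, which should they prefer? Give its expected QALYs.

Treatment A = 1/6 × 44 + 1/6 × 42 + 2/3 × 96 = 7.3333 + 7 + 64 = 78.3333
Treatment B = 2/5 × 109 + 1/5 × 36 + 1/5 × 79 + 1/5 × 108 = 43.6 + 7.2 + 15.8 + 21.6 = 88.2

Treatment B (88.2 QALYs)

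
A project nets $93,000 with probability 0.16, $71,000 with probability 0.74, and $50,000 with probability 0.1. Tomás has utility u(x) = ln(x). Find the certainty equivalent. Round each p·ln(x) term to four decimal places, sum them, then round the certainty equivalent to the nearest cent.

$71,582.08

E[u] = 0.16·ln(93000) + 0.74·ln(71000) + 0.1·ln(50000) = 1.8305 + 8.2661 + 1.0820 = 11.1786
CE = e^11.1786 ≈ 71582.08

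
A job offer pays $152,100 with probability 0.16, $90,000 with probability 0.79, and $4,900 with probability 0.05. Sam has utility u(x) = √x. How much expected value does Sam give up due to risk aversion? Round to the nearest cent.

$3,932.59

E[u] = 0.16·√152100 + 0.79·√90000 + 0.05·√4900 = 0.16·390 + 0.79·300 + 0.05·70 = 302.9
CE = (302.9)² = 91748.41
Risk premium = EV − CE = 95681 − 91748.41 = 3932.59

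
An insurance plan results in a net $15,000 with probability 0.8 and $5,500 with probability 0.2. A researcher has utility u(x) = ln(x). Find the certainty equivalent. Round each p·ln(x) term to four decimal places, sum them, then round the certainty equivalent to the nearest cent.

$12,272.30

E[u] = 0.8·ln(15000) + 0.2·ln(5500) = 7.6926 + 1.7225 = 9.4151
CE = e^9.4151 ≈ 12272.30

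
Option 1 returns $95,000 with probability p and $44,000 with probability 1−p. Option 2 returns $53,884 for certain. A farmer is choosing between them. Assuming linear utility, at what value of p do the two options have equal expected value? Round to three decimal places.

p·95000 + (1−p)·44000 = 53884
51000p + 44000 = 53884
p = (53884 − 44000) / 51000

p = 0.194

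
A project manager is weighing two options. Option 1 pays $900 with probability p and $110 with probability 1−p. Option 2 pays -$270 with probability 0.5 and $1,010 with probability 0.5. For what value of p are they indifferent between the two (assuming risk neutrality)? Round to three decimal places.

EV(Option 2) = 0.5 × (-270) + 0.5 × 1010 = -135 + 505 = 370
p·900 + (1−p)·110 = 370
790p + 110 = 370
p = (370 − 110) / 790

p = 0.329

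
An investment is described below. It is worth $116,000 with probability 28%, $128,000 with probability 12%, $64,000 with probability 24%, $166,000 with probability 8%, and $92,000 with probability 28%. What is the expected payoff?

$102,240

EV = 0.28 × 116000 + 0.12 × 128000 + 0.24 × 64000 + 0.08 × 166000 + 0.28 × 92000 = 32480 + 15360 + 15360 + 13280 + 25760 = 102240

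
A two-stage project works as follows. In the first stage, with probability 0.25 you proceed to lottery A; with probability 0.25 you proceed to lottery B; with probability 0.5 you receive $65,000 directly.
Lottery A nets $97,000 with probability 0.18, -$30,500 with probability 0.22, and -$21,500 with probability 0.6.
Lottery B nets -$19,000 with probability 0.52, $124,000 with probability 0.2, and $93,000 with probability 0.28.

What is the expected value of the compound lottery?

EV(A) = 0.18 × 97000 + 0.22 × (-30500) + 0.6 × (-21500) = 17460 − 6710 − 12900 = -2150
EV(B) = 0.52 × (-19000) + 0.2 × 124000 + 0.28 × 93000 = -9880 + 24800 + 26040 = 40960
Branch C: 65000 (certain)
Overall = 0.25 × (-2150) + 0.25 × 40960 + 0.5 × 65000 = -537.5 + 10240 + 32500 = 42202.5

$42,202.50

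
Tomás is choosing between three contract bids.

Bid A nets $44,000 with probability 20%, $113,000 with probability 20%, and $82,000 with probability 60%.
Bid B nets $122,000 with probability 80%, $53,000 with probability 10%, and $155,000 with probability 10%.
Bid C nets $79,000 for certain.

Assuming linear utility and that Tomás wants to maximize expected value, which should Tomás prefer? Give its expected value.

Bid B ($118,400)

Bid A = 0.2 × 44000 + 0.2 × 113000 + 0.6 × 82000 = 8800 + 22600 + 49200 = 80600
Bid B = 0.8 × 122000 + 0.1 × 53000 + 0.1 × 155000 = 97600 + 5300 + 15500 = 118400
Bid C: 79000 (certain)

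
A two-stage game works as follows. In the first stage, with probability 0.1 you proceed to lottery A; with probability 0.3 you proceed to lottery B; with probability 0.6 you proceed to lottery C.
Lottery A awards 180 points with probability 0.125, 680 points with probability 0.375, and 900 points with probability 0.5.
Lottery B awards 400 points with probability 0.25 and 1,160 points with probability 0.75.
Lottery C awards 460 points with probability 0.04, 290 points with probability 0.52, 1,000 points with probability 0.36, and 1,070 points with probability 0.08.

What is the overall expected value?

EV(A) = 0.125 × 180 + 0.375 × 680 + 0.5 × 900 = 22.5 + 255 + 450 = 727.5
EV(B) = 0.25 × 400 + 0.75 × 1160 = 100 + 870 = 970
EV(C) = 0.04 × 460 + 0.52 × 290 + 0.36 × 1000 + 0.08 × 1070 = 18.4 + 150.8 + 360 + 85.6 = 614.8
Overall = 0.1 × 727.5 + 0.3 × 970 + 0.6 × 614.8 = 72.75 + 291 + 368.88 = 732.63

732.63 points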